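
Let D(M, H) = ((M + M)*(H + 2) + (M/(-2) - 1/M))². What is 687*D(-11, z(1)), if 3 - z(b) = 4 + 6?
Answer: 4442725263/484 ≈ 9.1792e+6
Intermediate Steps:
z(b) = -7 (z(b) = 3 - (4 + 6) = 3 - 1*10 = 3 - 10 = -7)
D(M, H) = (-1/M - M/2 + 2*M*(2 + H))² (D(M, H) = ((2*M)*(2 + H) + (M*(-½) - 1/M))² = (2*M*(2 + H) + (-M/2 - 1/M))² = (2*M*(2 + H) + (-1/M - M/2))² = (-1/M - M/2 + 2*M*(2 + H))²)
687*D(-11, z(1)) = 687*((¼)*(-2 + 7*(-11)² + 4*(-7)*(-11)²)²/(-11)²) = 687*((¼)*(1/121)*(-2 + 7*121 + 4*(-7)*121)²) = 687*((¼)*(1/121)*(-2 + 847 - 3388)²) = 687*((¼)*(1/121)*(-2543)²) = 687*((¼)*(1/121)*6466849) = 687*(6466849/484) = 4442725263/484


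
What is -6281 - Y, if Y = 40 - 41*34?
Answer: -4927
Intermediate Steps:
Y = -1354 (Y = 40 - 1394 = -1354)
-6281 - Y = -6281 - 1*(-1354) = -6281 + 1354 = -4927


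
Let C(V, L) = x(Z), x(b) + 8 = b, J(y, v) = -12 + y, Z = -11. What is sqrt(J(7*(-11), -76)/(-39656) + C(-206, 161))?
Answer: 35*I*sqrt(6097110)/19828 ≈ 4.3586*I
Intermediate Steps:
x(b) = -8 + b
C(V, L) = -19 (C(V, L) = -8 - 11 = -19)
sqrt(J(7*(-11), -76)/(-39656) + C(-206, 161)) = sqrt((-12 + 7*(-11))/(-39656) - 19) = sqrt((-12 - 77)*(-1/39656) - 19) = sqrt(-89*(-1/39656) - 19) = sqrt(89/39656 - 19) = sqrt(-753375/39656) = 35*I*sqrt(6097110)/19828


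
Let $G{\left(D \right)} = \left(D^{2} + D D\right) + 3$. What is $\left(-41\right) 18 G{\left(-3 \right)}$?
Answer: $-15498$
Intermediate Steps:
$G{\left(D \right)} = 3 + 2 D^{2}$ ($G{\left(D \right)} = \left(D^{2} + D^{2}\right) + 3 = 2 D^{2} + 3 = 3 + 2 D^{2}$)
$\left(-41\right) 18 G{\left(-3 \right)} = \left(-41\right) 18 \left(3 + 2 \left(-3\right)^{2}\right) = - 738 \left(3 + 2 \cdot 9\right) = - 738 \left(3 + 18\right) = \left(-738\right) 21 = -15498$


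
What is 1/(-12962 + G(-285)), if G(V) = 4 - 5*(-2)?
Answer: -1/12948 ≈ -7.7232e-5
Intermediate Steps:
G(V) = 14 (G(V) = 4 + 10 = 14)
1/(-12962 + G(-285)) = 1/(-12962 + 14) = 1/(-12948) = -1/12948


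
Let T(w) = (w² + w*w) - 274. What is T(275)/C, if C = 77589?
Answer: 150976/77589 ≈ 1.9458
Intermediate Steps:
T(w) = -274 + 2*w² (T(w) = (w² + w²) - 274 = 2*w² - 274 = -274 + 2*w²)
T(275)/C = (-274 + 2*275²)/77589 = (-274 + 2*75625)*(1/77589) = (-274 + 151250)*(1/77589) = 150976*(1/77589) = 150976/77589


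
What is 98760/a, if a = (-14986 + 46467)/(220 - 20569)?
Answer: -2009667240/31481 ≈ -63837.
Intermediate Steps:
a = -31481/20349 (a = 31481/(-20349) = 31481*(-1/20349) = -31481/20349 ≈ -1.5471)
98760/a = 98760/(-31481/20349) = 98760*(-20349/31481) = -2009667240/31481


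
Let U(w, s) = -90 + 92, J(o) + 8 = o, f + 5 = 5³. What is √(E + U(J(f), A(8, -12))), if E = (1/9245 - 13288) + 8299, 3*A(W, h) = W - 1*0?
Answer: I*√230524070/215 ≈ 70.619*I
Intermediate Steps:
f = 120 (f = -5 + 5³ = -5 + 125 = 120)
J(o) = -8 + o
A(W, h) = W/3 (A(W, h) = (W - 1*0)/3 = (W + 0)/3 = W/3)
U(w, s) = 2
E = -46123304/9245 (E = (1/9245 - 13288) + 8299 = -122847559/9245 + 8299 = -46123304/9245 ≈ -4989.0)
√(E + U(J(f), A(8, -12))) = √(-46123304/9245 + 2) = √(-46104814/9245) = I*√230524070/215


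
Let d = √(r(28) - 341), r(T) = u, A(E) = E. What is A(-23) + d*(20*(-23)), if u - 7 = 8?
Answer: -23 - 460*I*√326 ≈ -23.0 - 8305.5*I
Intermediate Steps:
u = 15 (u = 7 + 8 = 15)
r(T) = 15
d = I*√326 (d = √(15 - 341) = √(-326) = I*√326 ≈ 18.055*I)
A(-23) + d*(20*(-23)) = -23 + (I*√326)*(20*(-23)) = -23 + (I*√326)*(-460) = -23 - 460*I*√326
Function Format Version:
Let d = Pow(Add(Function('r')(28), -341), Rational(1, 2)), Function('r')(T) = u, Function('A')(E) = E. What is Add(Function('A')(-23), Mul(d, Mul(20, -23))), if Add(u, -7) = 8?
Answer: Add(-23, Mul(-460, I, Pow(326, Rational(1, 2)))) ≈ Add(-23.000, Mul(-8305.5, I))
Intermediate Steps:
u = 15 (u = Add(7, 8) = 15)
Function('r')(T) = 15
d = Mul(I, Pow(326, Rational(1, 2))) (d = Pow(Add(15, -341), Rational(1, 2)) = Pow(-326, Rational(1, 2)) = Mul(I, Pow(326, Rational(1, 2))) ≈ Mul(18.055, I))
Add(Function('A')(-23), Mul(d, Mul(20, -23))) = Add(-23, Mul(Mul(I, Pow(326, Rational(1, 2))), Mul(20, -23))) = Add(-23, Mul(Mul(I, Pow(326, Rational(1, 2))), -460)) = Add(-23, Mul(-460, I, Pow(326, Rational(1, 2))))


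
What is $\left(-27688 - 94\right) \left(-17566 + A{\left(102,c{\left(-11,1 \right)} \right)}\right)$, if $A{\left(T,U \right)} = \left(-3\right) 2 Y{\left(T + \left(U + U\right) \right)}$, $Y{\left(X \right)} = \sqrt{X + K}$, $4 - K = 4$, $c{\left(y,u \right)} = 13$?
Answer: $488018612 + 1333536 \sqrt{2} \approx 4.899 \cdot 10^{8}$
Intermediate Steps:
$K = 0$ ($K = 4 - 4 = 0$)
$Y{\left(X \right)} = \sqrt{X}$ ($Y{\left(X \right)} = \sqrt{X + 0} = \sqrt{X}$)
$A{\left(T,U \right)} = - 6 \sqrt{T + 2 U}$ ($A{\left(T,U \right)} = \left(-3\right) 2 \sqrt{T + \left(U + U\right)} = - 6 \sqrt{T + 2 U}$)
$\left(-27688 - 94\right) \left(-17566 + A{\left(102,c{\left(-11,1 \right)} \right)}\right) = \left(-27688 - 94\right) \left(-17566 - 6 \sqrt{102 + 2 \cdot 13}\right) = \left(-27688 - 94\right) \left(-17566 - 6 \sqrt{102 + 26}\right) = - 27782 \left(-17566 - 6 \sqrt{128}\right) = - 27782 \left(-17566 - 6 \cdot 8 \sqrt{2}\right) = - 27782 \left(-17566 - 48 \sqrt{2}\right) = 488018612 + 1333536 \sqrt{2}$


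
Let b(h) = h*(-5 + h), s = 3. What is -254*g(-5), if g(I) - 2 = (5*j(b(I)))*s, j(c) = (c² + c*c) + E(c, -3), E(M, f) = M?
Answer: -19241008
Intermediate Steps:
j(c) = c + 2*c² (j(c) = (c² + c*c) + c = (c² + c²) + c = 2*c² + c = c + 2*c²)
g(I) = 2 + 15*I*(1 + 2*I*(-5 + I))*(-5 + I) (g(I) = 2 + (5*((I*(-5 + I))*(1 + 2*(I*(-5 + I)))))*3 = 2 + (5*((I*(-5 + I))*(1 + 2*I*(-5 + I))))*3 = 2 + (5*(I*(1 + 2*I*(-5 + I))*(-5 + I)))*3 = 2 + (5*I*(1 + 2*I*(-5 + I))*(-5 + I))*3 = 2 + 15*I*(1 + 2*I*(-5 + I))*(-5 + I))
-254*g(-5) = -254*(2 + 15*(-5)*(-5 - 5) + 30*(-5)²*(-5 - 5)²) = -254*(2 + 15*(-5)*(-10) + 30*25*(-10)²) = -254*(2 + 750 + 30*25*100) = -254*(2 + 750 + 75000) = -254*75752 = -19241008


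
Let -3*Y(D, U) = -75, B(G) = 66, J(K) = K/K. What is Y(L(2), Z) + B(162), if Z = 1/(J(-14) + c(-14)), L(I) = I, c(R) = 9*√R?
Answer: 91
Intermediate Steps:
J(K) = 1
Z = 1/(1 + 9*I*√14) (Z = 1/(1 + 9*√(-14)) = 1/(1 + 9*(I*√14)) = 1/(1 + 9*I*√14) ≈ 0.00088106 - 0.02967*I)
Y(D, U) = 25 (Y(D, U) = -⅓*(-75) = 25)
Y(L(2), Z) + B(162) = 25 + 66 = 91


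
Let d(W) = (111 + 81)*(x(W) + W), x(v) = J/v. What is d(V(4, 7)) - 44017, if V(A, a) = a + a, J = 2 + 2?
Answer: -288919/7 ≈ -41274.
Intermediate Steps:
J = 4
V(A, a) = 2*a
x(v) = 4/v
d(W) = 192*W + 768/W (d(W) = (111 + 81)*(4/W + W) = 192*(W + 4/W) = 192*W + 768/W)
d(V(4, 7)) - 44017 = (192*(2*7) + 768/((2*7))) - 44017 = (192*14 + 768/14) - 44017 = (2688 + 768*(1/14)) - 44017 = (2688 + 384/7) - 44017 = 19200/7 - 44017 = -288919/7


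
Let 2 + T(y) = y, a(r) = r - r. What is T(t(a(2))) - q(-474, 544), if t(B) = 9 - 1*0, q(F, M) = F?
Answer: 481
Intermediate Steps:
a(r) = 0
t(B) = 9 (t(B) = 9 + 0 = 9)
T(y) = -2 + y
T(t(a(2))) - q(-474, 544) = (-2 + 9) - 1*(-474) = 7 + 474 = 481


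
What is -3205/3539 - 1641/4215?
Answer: -6438858/4972295 ≈ -1.2949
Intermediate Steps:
-3205/3539 - 1641/4215 = -3205*1/3539 - 1641*1/4215 = -3205/3539 - 547/1405 = -6438858/4972295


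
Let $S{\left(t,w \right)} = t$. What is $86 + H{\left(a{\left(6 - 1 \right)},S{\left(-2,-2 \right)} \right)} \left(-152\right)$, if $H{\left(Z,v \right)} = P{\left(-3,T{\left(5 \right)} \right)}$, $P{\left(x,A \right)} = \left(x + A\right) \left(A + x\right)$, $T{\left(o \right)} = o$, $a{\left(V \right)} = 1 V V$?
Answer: $-522$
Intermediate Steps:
$a{\left(V \right)} = V^{2}$ ($a{\left(V \right)} = V V = V^{2}$)
$P{\left(x,A \right)} = \left(A + x\right)^{2}$ ($P{\left(x,A \right)} = \left(A + x\right) \left(A + x\right) = \left(A + x\right)^{2}$)
$H{\left(Z,v \right)} = 4$ ($H{\left(Z,v \right)} = \left(5 - 3\right)^{2} = 2^{2} = 4$)
$86 + H{\left(a{\left(6 - 1 \right)},S{\left(-2,-2 \right)} \right)} \left(-152\right) = 86 + 4 \left(-152\right) = 86 - 608 = -522$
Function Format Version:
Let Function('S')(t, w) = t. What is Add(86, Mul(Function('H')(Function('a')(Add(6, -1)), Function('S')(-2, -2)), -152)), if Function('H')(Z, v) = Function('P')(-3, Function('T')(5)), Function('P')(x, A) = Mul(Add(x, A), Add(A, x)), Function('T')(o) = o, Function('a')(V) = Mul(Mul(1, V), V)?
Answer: -522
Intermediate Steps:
Function('a')(V) = Pow(V, 2) (Function('a')(V) = Mul(V, V) = Pow(V, 2))
Function('P')(x, A) = Pow(Add(A, x), 2) (Function('P')(x, A) = Mul(Add(A, x), Add(A, x)) = Pow(Add(A, x), 2))
Function('H')(Z, v) = 4 (Function('H')(Z, v) = Pow(Add(5, -3), 2) = Pow(2, 2) = 4)
Add(86, Mul(Function('H')(Function('a')(Add(6, -1)), Function('S')(-2, -2)), -152)) = Add(86, Mul(4, -152)) = Add(86, -608) = -522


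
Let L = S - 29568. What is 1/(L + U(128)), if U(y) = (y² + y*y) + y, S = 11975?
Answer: 1/15303 ≈ 6.5347e-5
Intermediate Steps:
U(y) = y + 2*y² (U(y) = (y² + y²) + y = 2*y² + y = y + 2*y²)
L = -17593 (L = 11975 - 29568 = -17593)
1/(L + U(128)) = 1/(-17593 + 128*(1 + 2*128)) = 1/(-17593 + 128*(1 + 256)) = 1/(-17593 + 128*257) = 1/(-17593 + 32896) = 1/15303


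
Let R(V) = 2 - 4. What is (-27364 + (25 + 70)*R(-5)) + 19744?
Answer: -7810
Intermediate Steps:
R(V) = -2
(-27364 + (25 + 70)*R(-5)) + 19744 = (-27364 + (25 + 70)*(-2)) + 19744 = (-27364 + 95*(-2)) + 19744 = (-27364 - 190) + 19744 = -27554 + 19744 = -7810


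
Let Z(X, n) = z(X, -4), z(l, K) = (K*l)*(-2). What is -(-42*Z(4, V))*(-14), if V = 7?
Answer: -18816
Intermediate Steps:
z(l, K) = -2*K*l
Z(X, n) = 8*X (Z(X, n) = -2*(-4)*X = 8*X)
-(-42*Z(4, V))*(-14) = -(-336*4)*(-14) = -(-42*32)*(-14) = -(-1344)*(-14) = -1*18816 = -18816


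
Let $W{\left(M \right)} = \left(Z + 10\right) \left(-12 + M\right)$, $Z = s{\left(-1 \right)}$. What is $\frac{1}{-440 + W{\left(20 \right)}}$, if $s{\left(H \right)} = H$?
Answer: $- \frac{1}{368} \approx -0.0027174$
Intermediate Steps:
$Z = -1$
$W{\left(M \right)} = -108 + 9 M$ ($W{\left(M \right)} = \left(-1 + 10\right) \left(-12 + M\right) = 9 \left(-12 + M\right) = -108 + 9 M$)
$\frac{1}{-440 + W{\left(20 \right)}} = \frac{1}{-440 + \left(-108 + 9 \cdot 20\right)} = \frac{1}{-440 + \left(-108 + 180\right)} = \frac{1}{-440 + 72} = \frac{1}{-368} = - \frac{1}{368}$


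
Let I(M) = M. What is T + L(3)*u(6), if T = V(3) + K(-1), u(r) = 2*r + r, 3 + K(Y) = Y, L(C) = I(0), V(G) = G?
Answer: -1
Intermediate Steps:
L(C) = 0
K(Y) = -3 + Y
u(r) = 3*r
T = -1 (T = 3 + (-3 - 1) = 3 - 4 = -1)
T + L(3)*u(6) = -1 + 0*(3*6) = -1 + 0*18 = -1 + 0 = -1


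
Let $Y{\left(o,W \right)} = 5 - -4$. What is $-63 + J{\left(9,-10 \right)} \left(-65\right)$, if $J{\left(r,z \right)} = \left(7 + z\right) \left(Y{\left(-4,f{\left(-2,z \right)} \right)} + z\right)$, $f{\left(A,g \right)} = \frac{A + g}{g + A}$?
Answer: $-258$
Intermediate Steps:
$f{\left(A,g \right)} = 1$ ($f{\left(A,g \right)} = \frac{A + g}{A + g} = 1$)
$Y{\left(o,W \right)} = 9$ ($Y{\left(o,W \right)} = 5 + 4 = 9$)
$J{\left(r,z \right)} = \left(7 + z\right) \left(9 + z\right)$
$-63 + J{\left(9,-10 \right)} \left(-65\right) = -63 + \left(63 + \left(-10\right)^{2} + 16 \left(-10\right)\right) \left(-65\right) = -63 + \left(63 + 100 - 160\right) \left(-65\right) = -63 + 3 \left(-65\right) = -63 - 195 = -258$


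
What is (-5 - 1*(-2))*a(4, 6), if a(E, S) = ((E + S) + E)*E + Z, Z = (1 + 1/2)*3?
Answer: -363/2 ≈ -181.50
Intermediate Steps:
Z = 9/2 (Z = (1 + 1*(½))*3 = (1 + ½)*3 = (3/2)*3 = 9/2 ≈ 4.5000)
a(E, S) = 9/2 + E*(S + 2*E) (a(E, S) = ((E + S) + E)*E + 9/2 = (S + 2*E)*E + 9/2 = E*(S + 2*E) + 9/2 = 9/2 + E*(S + 2*E))
(-5 - 1*(-2))*a(4, 6) = (-5 - 1*(-2))*(9/2 + 2*4² + 4*6) = (-5 + 2)*(9/2 + 2*16 + 24) = -3*(9/2 + 32 + 24) = -3*121/2 = -363/2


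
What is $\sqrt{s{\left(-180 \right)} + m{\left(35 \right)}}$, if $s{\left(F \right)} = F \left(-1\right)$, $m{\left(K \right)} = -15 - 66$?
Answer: $3 \sqrt{11} \approx 9.9499$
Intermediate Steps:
$m{\left(K \right)} = -81$ ($m{\left(K \right)} = -15 - 66 = -81$)
$s{\left(F \right)} = - F$
$\sqrt{s{\left(-180 \right)} + m{\left(35 \right)}} = \sqrt{\left(-1\right) \left(-180\right) - 81} = \sqrt{180 - 81} = \sqrt{99} = 3 \sqrt{11}$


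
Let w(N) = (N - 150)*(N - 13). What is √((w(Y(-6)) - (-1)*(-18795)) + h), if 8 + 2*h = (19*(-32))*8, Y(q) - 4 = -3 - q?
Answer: I*√20373 ≈ 142.73*I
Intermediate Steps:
Y(q) = 1 - q (Y(q) = 4 + (-3 - q) = 1 - q)
w(N) = (-150 + N)*(-13 + N)
h = -2436 (h = -4 + ((19*(-32))*8)/2 = -4 + (-608*8)/2 = -4 + (½)*(-4864) = -4 - 2432 = -2436)
√((w(Y(-6)) - (-1)*(-18795)) + h) = √(((1950 + (1 - 1*(-6))² - 163*(1 - 1*(-6))) - (-1)*(-18795)) - 2436) = √(((1950 + (1 + 6)² - 163*(1 + 6)) - 1*18795) - 2436) = √(((1950 + 7² - 163*7) - 18795) - 2436) = √(((1950 + 49 - 1141) - 18795) - 2436) = √((858 - 18795) - 2436) = √(-17937 - 2436) = √(-20373) = I*√20373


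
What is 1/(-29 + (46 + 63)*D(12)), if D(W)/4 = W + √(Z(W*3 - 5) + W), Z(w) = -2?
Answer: 5203/25170249 - 436*√10/25170249 ≈ 0.00015194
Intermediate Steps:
D(W) = 4*W + 4*√(-2 + W) (D(W) = 4*(W + √(-2 + W)) = 4*W + 4*√(-2 + W))
1/(-29 + (46 + 63)*D(12)) = 1/(-29 + (46 + 63)*(4*12 + 4*√(-2 + 12))) = 1/(-29 + 109*(48 + 4*√10)) = 1/(-29 + (5232 + 436*√10)) = 1/(5203 + 436*√10)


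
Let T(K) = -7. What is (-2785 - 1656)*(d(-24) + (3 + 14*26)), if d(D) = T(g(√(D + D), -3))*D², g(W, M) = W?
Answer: 16276265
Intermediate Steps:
d(D) = -7*D²
(-2785 - 1656)*(d(-24) + (3 + 14*26)) = (-2785 - 1656)*(-7*(-24)² + (3 + 14*26)) = -4441*(-7*576 + (3 + 364)) = -4441*(-4032 + 367) = -4441*(-3665) = 16276265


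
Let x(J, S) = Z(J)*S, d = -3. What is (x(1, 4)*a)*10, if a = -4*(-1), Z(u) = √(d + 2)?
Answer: 160*I ≈ 160.0*I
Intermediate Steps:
Z(u) = I (Z(u) = √(-3 + 2) = √(-1) = I)
a = 4
x(J, S) = I*S
(x(1, 4)*a)*10 = ((I*4)*4)*10 = ((4*I)*4)*10 = (16*I)*10 = 160*I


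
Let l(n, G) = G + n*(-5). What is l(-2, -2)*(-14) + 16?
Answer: -96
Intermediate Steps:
l(n, G) = G - 5*n
l(-2, -2)*(-14) + 16 = (-2 - 5*(-2))*(-14) + 16 = (-2 + 10)*(-14) + 16 = 8*(-14) + 16 = -112 + 16 = -96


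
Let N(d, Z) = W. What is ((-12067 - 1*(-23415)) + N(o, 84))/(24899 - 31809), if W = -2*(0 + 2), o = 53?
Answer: -5672/3455 ≈ -1.6417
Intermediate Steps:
W = -4 (W = -2*2 = -4)
N(d, Z) = -4
((-12067 - 1*(-23415)) + N(o, 84))/(24899 - 31809) = ((-12067 - 1*(-23415)) - 4)/(24899 - 31809) = ((-12067 + 23415) - 4)/(-6910) = (11348 - 4)*(-1/6910) = 11344*(-1/6910) = -5672/3455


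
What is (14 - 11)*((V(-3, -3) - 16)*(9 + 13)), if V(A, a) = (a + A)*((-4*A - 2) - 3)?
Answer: -3828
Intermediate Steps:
V(A, a) = (-5 - 4*A)*(A + a) (V(A, a) = (A + a)*((-2 - 4*A) - 3) = (A + a)*(-5 - 4*A) = (-5 - 4*A)*(A + a))
(14 - 11)*((V(-3, -3) - 16)*(9 + 13)) = (14 - 11)*(((-5*(-3) - 5*(-3) - 4*(-3)**2 - 4*(-3)*(-3)) - 16)*(9 + 13)) = 3*(((15 + 15 - 4*9 - 36) - 16)*22) = 3*(((15 + 15 - 36 - 36) - 16)*22) = 3*((-42 - 16)*22) = 3*(-58*22) = 3*(-1276) = -3828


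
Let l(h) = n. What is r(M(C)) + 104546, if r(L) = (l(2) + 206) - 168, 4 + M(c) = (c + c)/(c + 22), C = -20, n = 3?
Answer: 104587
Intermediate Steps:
l(h) = 3
M(c) = -4 + 2*c/(22 + c) (M(c) = -4 + (c + c)/(c + 22) = -4 + (2*c)/(22 + c) = -4 + 2*c/(22 + c))
r(L) = 41 (r(L) = (3 + 206) - 168 = 209 - 168 = 41)
r(M(C)) + 104546 = 41 + 104546 = 104587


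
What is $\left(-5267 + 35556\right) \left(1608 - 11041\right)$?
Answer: $-285716137$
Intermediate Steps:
$\left(-5267 + 35556\right) \left(1608 - 11041\right) = 30289 \left(-9433\right) = -285716137$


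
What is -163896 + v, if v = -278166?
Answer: -442062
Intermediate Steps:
-163896 + v = -163896 - 278166 = -442062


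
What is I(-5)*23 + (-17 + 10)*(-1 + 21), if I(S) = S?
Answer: -255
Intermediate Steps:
I(-5)*23 + (-17 + 10)*(-1 + 21) = -5*23 + (-17 + 10)*(-1 + 21) = -115 - 7*20 = -115 - 140 = -255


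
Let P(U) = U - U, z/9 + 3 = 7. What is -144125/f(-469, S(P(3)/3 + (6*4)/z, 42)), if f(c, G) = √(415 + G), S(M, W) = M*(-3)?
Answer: -144125*√413/413 ≈ -7091.9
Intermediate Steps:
z = 36 (z = -27 + 9*7 = -27 + 63 = 36)
P(U) = 0
S(M, W) = -3*M
-144125/f(-469, S(P(3)/3 + (6*4)/z, 42)) = -144125/√(415 - 3*(0/3 + (6*4)/36)) = -144125/√(415 - 3*(0*(⅓) + 24*(1/36))) = -144125/√(415 - 3*(0 + ⅔)) = -144125/√(415 - 3*⅔) = -144125/√(415 - 2) = -144125*√413/413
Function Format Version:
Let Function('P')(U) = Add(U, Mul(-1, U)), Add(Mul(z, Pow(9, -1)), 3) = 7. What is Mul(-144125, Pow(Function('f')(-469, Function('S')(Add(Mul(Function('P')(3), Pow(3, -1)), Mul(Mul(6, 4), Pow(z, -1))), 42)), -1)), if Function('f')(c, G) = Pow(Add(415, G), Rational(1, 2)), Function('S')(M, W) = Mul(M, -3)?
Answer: Mul(Rational(-144125, 413), Pow(413, Rational(1, 2))) ≈ -7091.9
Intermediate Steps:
z = 36 (z = Add(-27, Mul(9, 7)) = Add(-27, 63) = 36)
Function('P')(U) = 0
Function('S')(M, W) = Mul(-3, M)
Mul(-144125, Pow(Function('f')(-469, Function('S')(Add(Mul(Function('P')(3), Pow(3, -1)), Mul(Mul(6, 4), Pow(z, -1))), 42)), -1)) = Mul(-144125, Pow(Pow(Add(415, Mul(-3, Add(Mul(0, Pow(3, -1)), Mul(Mul(6, 4), Pow(36, -1))))), Rational(1, 2)), -1)) = Mul(-144125, Pow(Pow(Add(415, Mul(-3, Add(Mul(0, Rational(1, 3)), Mul(24, Rational(1, 36))))), Rational(1, 2)), -1)) = Mul(-144125, Pow(Pow(Add(415, Mul(-3, Add(0, Rational(2, 3)))), Rational(1, 2)), -1)) = Mul(-144125, Pow(Pow(Add(415, Mul(-3, Rational(2, 3))), Rational(1, 2)), -1)) = Mul(-144125, Pow(Pow(Add(415, -2), Rational(1, 2)), -1)) = Mul(-144125, Pow(Pow(413, Rational(1, 2)), -1)) = Mul(-144125, Mul(Rational(1, 413), Pow(413, Rational(1, 2)))) = Mul(Rational(-144125, 413), Pow(413, Rational(1, 2)))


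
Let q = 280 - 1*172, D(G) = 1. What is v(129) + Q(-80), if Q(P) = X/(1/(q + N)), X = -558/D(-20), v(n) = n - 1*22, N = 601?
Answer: -395515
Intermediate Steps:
q = 108 (q = 280 - 172 = 108)
v(n) = -22 + n (v(n) = n - 22 = -22 + n)
X = -558 (X = -558/1 = -558*1 = -558)
Q(P) = -395622 (Q(P) = -558/(1/(108 + 601)) = -558/(1/709) = -558/1/709 = -558*709 = -395622)
v(129) + Q(-80) = (-22 + 129) - 395622 = 107 - 395622 = -395515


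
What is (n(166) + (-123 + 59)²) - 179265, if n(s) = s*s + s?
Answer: -147447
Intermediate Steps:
n(s) = s + s² (n(s) = s² + s = s + s²)
(n(166) + (-123 + 59)²) - 179265 = (166*(1 + 166) + (-123 + 59)²) - 179265 = (166*167 + (-64)²) - 179265 = (27722 + 4096) - 179265 = 31818 - 179265 = -147447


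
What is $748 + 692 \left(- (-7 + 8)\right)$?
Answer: $56$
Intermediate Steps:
$748 + 692 \left(- (-7 + 8)\right) = 748 + 692 \left(\left(-1\right) 1\right) = 748 + 692 \left(-1\right) = 748 - 692 = 56$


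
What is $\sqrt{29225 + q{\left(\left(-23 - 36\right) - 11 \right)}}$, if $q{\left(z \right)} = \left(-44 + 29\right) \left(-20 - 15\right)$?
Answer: $5 \sqrt{1190} \approx 172.48$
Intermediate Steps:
$q{\left(z \right)} = 525$ ($q{\left(z \right)} = \left(-15\right) \left(-35\right) = 525$)
$\sqrt{29225 + q{\left(\left(-23 - 36\right) - 11 \right)}} = \sqrt{29225 + 525} = \sqrt{29750} = 5 \sqrt{1190}$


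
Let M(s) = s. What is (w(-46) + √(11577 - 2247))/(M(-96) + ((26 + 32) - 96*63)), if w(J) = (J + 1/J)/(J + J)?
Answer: -2117/25755952 - √9330/6086 ≈ -0.015953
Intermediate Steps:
w(J) = (J + 1/J)/(2*J) (w(J) = (J + 1/J)/((2*J)) = (J + 1/J)*(1/(2*J)) = (J + 1/J)/(2*J))
(w(-46) + √(11577 - 2247))/(M(-96) + ((26 + 32) - 96*63)) = ((½)*(1 + (-46)²)/(-46)² + √(11577 - 2247))/(-96 + ((26 + 32) - 96*63)) = ((½)*(1/2116)*(1 + 2116) + √9330)/(-96 + (58 - 6048)) = ((½)*(1/2116)*2117 + √9330)/(-96 - 5990) = (2117/4232 + √9330)/(-6086) = (2117/4232 + √9330)*(-1/6086) = -2117/25755952 - √9330/6086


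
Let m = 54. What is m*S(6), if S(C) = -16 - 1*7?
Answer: -1242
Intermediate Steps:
S(C) = -23 (S(C) = -16 - 7 = -23)
m*S(6) = 54*(-23) = -1242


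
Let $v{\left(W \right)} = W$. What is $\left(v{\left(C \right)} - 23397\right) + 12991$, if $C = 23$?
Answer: $-10383$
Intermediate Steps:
$\left(v{\left(C \right)} - 23397\right) + 12991 = \left(23 - 23397\right) + 12991 = -23374 + 12991 = -10383$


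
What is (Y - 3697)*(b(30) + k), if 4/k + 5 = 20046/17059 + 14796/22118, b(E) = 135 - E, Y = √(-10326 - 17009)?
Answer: -228330158287637/595386209 + 61760930021*I*√27335/595386209 ≈ -3.835e+5 + 17150.0*I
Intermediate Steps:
Y = I*√27335 (Y = √(-27335) = I*√27335 ≈ 165.33*I)
k = -754621924/595386209 (k = 4/(-5 + (20046/17059 + 14796/22118)) = 4/(-5 + (20046*(1/17059) + 14796*(1/22118))) = 4/(-5 + (20046/17059 + 7398/11059)) = 4/(-5 + 347891196/188655481) = 4/(-595386209/188655481) = 4*(-188655481/595386209) = -754621924/595386209 ≈ -1.2674)
(Y - 3697)*(b(30) + k) = (I*√27335 - 3697)*((135 - 1*30) - 754621924/595386209) = (-3697 + I*√27335)*((135 - 30) - 754621924/595386209) = (-3697 + I*√27335)*(105 - 754621924/595386209) = (-3697 + I*√27335)*(61760930021/595386209) = -228330158287637/595386209 + 61760930021*I*√27335/595386209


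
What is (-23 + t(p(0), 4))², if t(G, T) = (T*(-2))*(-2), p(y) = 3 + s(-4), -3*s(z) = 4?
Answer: 49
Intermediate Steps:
s(z) = -4/3 (s(z) = -⅓*4 = -4/3)
p(y) = 5/3 (p(y) = 3 - 4/3 = 5/3)
t(G, T) = 4*T (t(G, T) = -2*T*(-2) = 4*T)
(-23 + t(p(0), 4))² = (-23 + 4*4)² = (-23 + 16)² = (-7)² = 49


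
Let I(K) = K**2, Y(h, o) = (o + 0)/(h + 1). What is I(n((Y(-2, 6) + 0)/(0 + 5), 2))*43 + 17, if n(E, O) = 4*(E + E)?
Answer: 99497/25 ≈ 3979.9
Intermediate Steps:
Y(h, o) = o/(1 + h)
n(E, O) = 8*E (n(E, O) = 4*(2*E) = 8*E)
I(n((Y(-2, 6) + 0)/(0 + 5), 2))*43 + 17 = (8*((6/(1 - 2) + 0)/(0 + 5)))**2*43 + 17 = (8*((6/(-1) + 0)/5))**2*43 + 17 = (8*((6*(-1) + 0)*(1/5)))**2*43 + 17 = (8*((-6 + 0)*(1/5)))**2*43 + 17 = (8*(-6*1/5))**2*43 + 17 = (8*(-6/5))**2*43 + 17 = (-48/5)**2*43 + 17 = (2304/25)*43 + 17 = 99072/25 + 17 = 99497/25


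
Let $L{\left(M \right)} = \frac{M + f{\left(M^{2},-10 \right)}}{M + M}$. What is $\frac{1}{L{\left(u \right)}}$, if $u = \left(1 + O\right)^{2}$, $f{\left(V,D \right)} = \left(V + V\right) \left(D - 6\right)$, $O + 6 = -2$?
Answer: $- \frac{2}{1567} \approx -0.0012763$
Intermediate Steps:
$O = -8$ ($O = -6 - 2 = -8$)
$f{\left(V,D \right)} = 2 V \left(-6 + D\right)$
$u = 49$ ($u = \left(1 - 8\right)^{2} = \left(-7\right)^{2} = 49$)
$L{\left(M \right)} = \frac{M - 32 M^{2}}{2 M}$ ($L{\left(M \right)} = \frac{M + 2 M^{2} \left(-6 - 10\right)}{M + M} = \frac{M + 2 M^{2} \left(-16\right)}{2 M} = \left(M - 32 M^{2}\right) \frac{1}{2 M} = \frac{M - 32 M^{2}}{2 M}$)
$\frac{1}{L{\left(u \right)}} = \frac{1}{\frac{1}{2} - 784} = \frac{1}{- \frac{1567}{2}} = - \frac{2}{1567}$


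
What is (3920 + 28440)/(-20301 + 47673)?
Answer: 8090/6843 ≈ 1.1822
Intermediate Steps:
(3920 + 28440)/(-20301 + 47673) = 32360/27372 = 32360*(1/27372) = 8090/6843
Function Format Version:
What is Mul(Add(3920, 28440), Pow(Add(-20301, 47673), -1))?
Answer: Rational(8090, 6843) ≈ 1.1822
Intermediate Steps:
Mul(Add(3920, 28440), Pow(Add(-20301, 47673), -1)) = Mul(32360, Pow(27372, -1)) = Mul(32360, Rational(1, 27372)) = Rational(8090, 6843)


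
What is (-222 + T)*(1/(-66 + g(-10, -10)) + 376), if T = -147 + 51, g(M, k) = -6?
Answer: -1434763/12 ≈ -1.1956e+5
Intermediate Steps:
T = -96
(-222 + T)*(1/(-66 + g(-10, -10)) + 376) = (-222 - 96)*(1/(-66 - 6) + 376) = -318*(1/(-72) + 376) = -318*(-1/72 + 376) = -318*27071/72 = -1434763/12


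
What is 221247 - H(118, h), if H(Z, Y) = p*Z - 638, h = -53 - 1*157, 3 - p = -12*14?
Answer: 201707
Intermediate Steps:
p = 171 (p = 3 - (-12)*14 = 3 - 1*(-168) = 3 + 168 = 171)
h = -210 (h = -53 - 157 = -210)
H(Z, Y) = -638 + 171*Z (H(Z, Y) = 171*Z - 638 = -638 + 171*Z)
221247 - H(118, h) = 221247 - (-638 + 171*118) = 221247 - (-638 + 20178) = 221247 - 1*19540 = 221247 - 19540 = 201707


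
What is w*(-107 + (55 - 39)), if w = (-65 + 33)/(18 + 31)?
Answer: 416/7 ≈ 59.429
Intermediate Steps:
w = -32/49 ≈ -0.65306
w*(-107 + (55 - 39)) = -32*(-107 + (55 - 39))/49 = -32*(-107 + 16)/49 = -32/49*(-91) = 416/7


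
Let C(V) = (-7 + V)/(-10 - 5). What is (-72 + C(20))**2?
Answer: 1194649/225 ≈ 5309.5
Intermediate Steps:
C(V) = 7/15 - V/15 (C(V) = (-7 + V)/(-15) = (-7 + V)*(-1/15) = 7/15 - V/15)
(-72 + C(20))**2 = (-72 + (7/15 - 1/15*20))**2 = (-72 + (7/15 - 4/3))**2 = (-72 - 13/15)**2 = (-1093/15)**2 = 1194649/225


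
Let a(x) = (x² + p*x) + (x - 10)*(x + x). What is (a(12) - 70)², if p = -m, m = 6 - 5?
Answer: 12100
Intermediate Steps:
m = 1
p = -1 (p = -1*1 = -1)
a(x) = x² - x + 2*x*(-10 + x) (a(x) = (x² - x) + (x - 10)*(x + x) = (x² - x) + (-10 + x)*(2*x) = (x² - x) + 2*x*(-10 + x) = x² - x + 2*x*(-10 + x))
(a(12) - 70)² = (3*12*(-7 + 12) - 70)² = (3*12*5 - 70)² = (180 - 70)² = 110² = 12100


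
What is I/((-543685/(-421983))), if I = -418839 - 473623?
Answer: -376603792146/543685 ≈ -6.9269e+5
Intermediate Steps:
I = -892462
I/((-543685/(-421983))) = -892462/((-543685/(-421983))) = -892462/((-543685*(-1/421983))) = -892462/543685/421983 = -892462*421983/543685 = -376603792146/543685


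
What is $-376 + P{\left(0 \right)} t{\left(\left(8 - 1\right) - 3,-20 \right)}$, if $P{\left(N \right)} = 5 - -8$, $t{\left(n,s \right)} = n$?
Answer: $-324$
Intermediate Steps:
$P{\left(N \right)} = 13$ ($P{\left(N \right)} = 5 + 8 = 13$)
$-376 + P{\left(0 \right)} t{\left(\left(8 - 1\right) - 3,-20 \right)} = -376 + 13 \left(\left(8 - 1\right) - 3\right) = -376 + 13 \left(7 - 3\right) = -376 + 13 \cdot 4 = -376 + 52 = -324$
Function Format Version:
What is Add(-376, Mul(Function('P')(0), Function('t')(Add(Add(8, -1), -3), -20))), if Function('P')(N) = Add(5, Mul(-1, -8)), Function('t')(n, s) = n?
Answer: -324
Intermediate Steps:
Function('P')(N) = 13 (Function('P')(N) = Add(5, 8) = 13)
Add(-376, Mul(Function('P')(0), Function('t')(Add(Add(8, -1), -3), -20))) = Add(-376, Mul(13, Add(Add(8, -1), -3))) = Add(-376, Mul(13, Add(7, -3))) = Add(-376, Mul(13, 4)) = Add(-376, 52) = -324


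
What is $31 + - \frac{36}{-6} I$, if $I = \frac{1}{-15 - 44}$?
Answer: $\frac{1823}{59} \approx 30.898$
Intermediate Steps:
$I = - \frac{1}{59}$ ($I = \frac{1}{-59} = - \frac{1}{59} \approx -0.016949$)
$31 + - \frac{36}{-6} I = 31 + - \frac{36}{-6} \left(- \frac{1}{59}\right) = 31 + \left(-36\right) \left(- \frac{1}{6}\right) \left(- \frac{1}{59}\right) = 31 + 6 \left(- \frac{1}{59}\right) = 31 - \frac{6}{59} = \frac{1823}{59}$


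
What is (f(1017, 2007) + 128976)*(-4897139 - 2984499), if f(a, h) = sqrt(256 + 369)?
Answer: -1016739183638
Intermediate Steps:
f(a, h) = 25 (f(a, h) = sqrt(625) = 25)
(f(1017, 2007) + 128976)*(-4897139 - 2984499) = (25 + 128976)*(-4897139 - 2984499) = 129001*(-7881638) = -1016739183638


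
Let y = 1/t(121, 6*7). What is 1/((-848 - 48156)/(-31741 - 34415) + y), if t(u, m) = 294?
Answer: 540274/402037 ≈ 1.3438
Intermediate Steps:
y = 1/294 ≈ 0.0034014
1/((-848 - 48156)/(-31741 - 34415) + y) = 1/((-848 - 48156)/(-31741 - 34415) + 1/294) = 1/(-49004/(-66156) + 1/294) = 1/(-49004*(-1/66156) + 1/294) = 1/(12251/16539 + 1/294) = 1/(402037/540274) = 540274/402037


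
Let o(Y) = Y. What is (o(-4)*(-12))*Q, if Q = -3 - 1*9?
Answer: -576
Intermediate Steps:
Q = -12 (Q = -3 - 9 = -12)
(o(-4)*(-12))*Q = -4*(-12)*(-12) = 48*(-12) = -576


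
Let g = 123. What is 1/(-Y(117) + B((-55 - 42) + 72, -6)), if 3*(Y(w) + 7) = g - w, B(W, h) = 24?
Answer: 1/29 ≈ 0.034483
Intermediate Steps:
Y(w) = 34 - w/3 (Y(w) = -7 + (123 - w)/3 = -7 + (41 - w/3) = 34 - w/3)
1/(-Y(117) + B((-55 - 42) + 72, -6)) = 1/(-(34 - 1/3*117) + 24) = 1/(-(34 - 39) + 24) = 1/(-1*(-5) + 24) = 1/(5 + 24) = 1/29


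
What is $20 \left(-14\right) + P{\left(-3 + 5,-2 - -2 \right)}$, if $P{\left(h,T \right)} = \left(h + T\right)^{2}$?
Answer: $-276$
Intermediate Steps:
$P{\left(h,T \right)} = \left(T + h\right)^{2}$
$20 \left(-14\right) + P{\left(-3 + 5,-2 - -2 \right)} = 20 \left(-14\right) + \left(\left(-2 - -2\right) + \left(-3 + 5\right)\right)^{2} = -280 + \left(\left(-2 + 2\right) + 2\right)^{2} = -280 + \left(0 + 2\right)^{2} = -280 + 2^{2} = -280 + 4 = -276$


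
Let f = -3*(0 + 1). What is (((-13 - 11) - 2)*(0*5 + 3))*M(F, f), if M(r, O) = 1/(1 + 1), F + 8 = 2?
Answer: -39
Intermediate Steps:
f = -3 (f = -3*1 = -3)
F = -6 (F = -8 + 2 = -6)
M(r, O) = 1/2
(((-13 - 11) - 2)*(0*5 + 3))*M(F, f) = (((-13 - 11) - 2)*(0*5 + 3))*(1/2) = ((-24 - 2)*(0 + 3))*(1/2) = -26*3*(1/2) = -78*1/2 = -39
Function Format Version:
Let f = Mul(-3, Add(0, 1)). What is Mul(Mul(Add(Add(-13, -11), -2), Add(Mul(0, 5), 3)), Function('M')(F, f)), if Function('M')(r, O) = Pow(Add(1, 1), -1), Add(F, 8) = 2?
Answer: -39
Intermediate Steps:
f = -3 (f = Mul(-3, 1) = -3)
F = -6 (F = Add(-8, 2) = -6)
Function('M')(r, O) = Rational(1, 2) (Function('M')(r, O) = Pow(2, -1) = Rational(1, 2))
Mul(Mul(Add(Add(-13, -11), -2), Add(Mul(0, 5), 3)), Function('M')(F, f)) = Mul(Mul(Add(Add(-13, -11), -2), Add(Mul(0, 5), 3)), Rational(1, 2)) = Mul(Mul(Add(-24, -2), Add(0, 3)), Rational(1, 2)) = Mul(Mul(-26, 3), Rational(1, 2)) = Mul(-78, Rational(1, 2)) = -39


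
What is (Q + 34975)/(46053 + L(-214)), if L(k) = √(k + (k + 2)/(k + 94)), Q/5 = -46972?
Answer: -276159117150/63626370637 + 199885*I*√191010/63626370637 ≈ -4.3403 + 0.001373*I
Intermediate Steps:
Q = -234860 (Q = 5*(-46972) = -234860)
L(k) = √(k + (2 + k)/(94 + k))
(Q + 34975)/(46053 + L(-214)) = (-234860 + 34975)/(46053 + √((2 - 214 - 214*(94 - 214))/(94 - 214))) = -199885/(46053 + √((2 - 214 - 214*(-120))/(-120))) = -199885/(46053 + √(-(2 - 214 + 25680)/120)) = -199885/(46053 + √(-1/120*25468)) = -199885/(46053 + √(-6367/30)) = -199885/(46053 + I*√191010/30)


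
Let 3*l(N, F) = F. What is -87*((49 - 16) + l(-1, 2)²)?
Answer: -8729/3 ≈ -2909.7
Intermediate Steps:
l(N, F) = F/3
-87*((49 - 16) + l(-1, 2)²) = -87*((49 - 16) + ((⅓)*2)²) = -87*(33 + (⅔)²) = -87*(33 + 4/9) = -87*301/9 = -8729/3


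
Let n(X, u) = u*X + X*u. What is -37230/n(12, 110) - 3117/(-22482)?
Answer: -4604311/329736 ≈ -13.964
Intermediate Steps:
n(X, u) = 2*X*u (n(X, u) = X*u + X*u = 2*X*u)
-37230/n(12, 110) - 3117/(-22482) = -37230/(2*12*110) - 3117/(-22482) = -37230/2640 - 3117*(-1/22482) = -37230*1/2640 + 1039/7494 = -1241/88 + 1039/7494 = -4604311/329736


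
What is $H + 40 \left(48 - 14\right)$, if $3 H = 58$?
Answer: $\frac{4138}{3} \approx 1379.3$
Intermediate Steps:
$H = \frac{58}{3}$ ($H = \frac{1}{3} \cdot 58 = \frac{58}{3} \approx 19.333$)
$H + 40 \left(48 - 14\right) = \frac{58}{3} + 40 \left(48 - 14\right) = \frac{58}{3} + 40 \cdot 34 = \frac{58}{3} + 1360 = \frac{4138}{3}$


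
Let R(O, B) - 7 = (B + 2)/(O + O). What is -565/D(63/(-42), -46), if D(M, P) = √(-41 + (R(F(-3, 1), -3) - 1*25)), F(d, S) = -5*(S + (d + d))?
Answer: 2825*I*√5902/2951 ≈ 73.544*I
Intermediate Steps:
F(d, S) = -10*d - 5*S (F(d, S) = -5*(S + 2*d) = -10*d - 5*S)
R(O, B) = 7 + (2 + B)/(2*O) (R(O, B) = 7 + (B + 2)/(O + O) = 7 + (2 + B)/((2*O)) = 7 + (2 + B)*(1/(2*O)) = 7 + (2 + B)/(2*O))
D(M, P) = I*√5902/10 (D(M, P) = √(-41 + ((2 - 3 + 14*(-10*(-3) - 5*1))/(2*(-10*(-3) - 5*1)) - 1*25)) = √(-41 + ((2 - 3 + 14*(30 - 5))/(2*(30 - 5)) - 25)) = √(-41 + ((½)*(2 - 3 + 14*25)/25 - 25)) = √(-41 + ((½)*(1/25)*(2 - 3 + 350) - 25)) = √(-41 + ((½)*(1/25)*349 - 25)) = √(-41 + (349/50 - 25)) = √(-41 - 901/50) = √(-2951/50) = I*√5902/10)
-565/D(63/(-42), -46) = -565*(-5*I*√5902/2951) = -(-2825)*I*√5902/2951 = 2825*I*√5902/2951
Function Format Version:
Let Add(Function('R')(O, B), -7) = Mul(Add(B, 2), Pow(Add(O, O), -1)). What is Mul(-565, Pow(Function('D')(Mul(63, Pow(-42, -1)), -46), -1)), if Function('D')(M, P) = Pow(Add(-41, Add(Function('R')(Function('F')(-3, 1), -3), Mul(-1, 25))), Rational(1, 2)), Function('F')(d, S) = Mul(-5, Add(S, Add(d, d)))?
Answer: Mul(Rational(2825, 2951), I, Pow(5902, Rational(1, 2))) ≈ Mul(73.544, I)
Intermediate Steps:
Function('F')(d, S) = Add(Mul(-10, d), Mul(-5, S)) (Function('F')(d, S) = Mul(-5, Add(S, Mul(2, d))) = Add(Mul(-10, d), Mul(-5, S)))
Function('R')(O, B) = Add(7, Mul(Rational(1, 2), Pow(O, -1), Add(2, B))) (Function('R')(O, B) = Add(7, Mul(Add(B, 2), Pow(Add(O, O), -1))) = Add(7, Mul(Add(2, B), Pow(Mul(2, O), -1))) = Add(7, Mul(Add(2, B), Mul(Rational(1, 2), Pow(O, -1)))) = Add(7, Mul(Rational(1, 2), Pow(O, -1), Add(2, B))))
Function('D')(M, P) = Mul(Rational(1, 10), I, Pow(5902, Rational(1, 2))) (Function('D')(M, P) = Pow(Add(-41, Add(Mul(Rational(1, 2), Pow(Add(Mul(-10, -3), Mul(-5, 1)), -1), Add(2, -3, Mul(14, Add(Mul(-10, -3), Mul(-5, 1))))), Mul(-1, 25))), Rational(1, 2)) = Pow(Add(-41, Add(Mul(Rational(1, 2), Pow(Add(30, -5), -1), Add(2, -3, Mul(14, Add(30, -5)))), -25)), Rational(1, 2)) = Pow(Add(-41, Add(Mul(Rational(1, 2), Pow(25, -1), Add(2, -3, Mul(14, 25))), -25)), Rational(1, 2)) = Pow(Add(-41, Add(Mul(Rational(1, 2), Rational(1, 25), Add(2, -3, 350)), -25)), Rational(1, 2)) = Pow(Add(-41, Add(Mul(Rational(1, 2), Rational(1, 25), 349), -25)), Rational(1, 2)) = Pow(Add(-41, Add(Rational(349, 50), -25)), Rational(1, 2)) = Pow(Add(-41, Rational(-901, 50)), Rational(1, 2)) = Pow(Rational(-2951, 50), Rational(1, 2)) = Mul(Rational(1, 10), I, Pow(5902, Rational(1, 2))))
Mul(-565, Pow(Function('D')(Mul(63, Pow(-42, -1)), -46), -1)) = Mul(-565, Pow(Mul(Rational(1, 10), I, Pow(5902, Rational(1, 2))), -1)) = Mul(-565, Mul(Rational(-5, 2951), I, Pow(5902, Rational(1, 2)))) = Mul(Rational(2825, 2951), I, Pow(5902, Rational(1, 2)))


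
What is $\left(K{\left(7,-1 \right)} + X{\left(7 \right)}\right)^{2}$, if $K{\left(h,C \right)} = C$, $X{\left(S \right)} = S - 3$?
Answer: $9$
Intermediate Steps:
$X{\left(S \right)} = -3 + S$
$\left(K{\left(7,-1 \right)} + X{\left(7 \right)}\right)^{2} = \left(-1 + \left(-3 + 7\right)\right)^{2} = \left(-1 + 4\right)^{2} = 3^{2} = 9$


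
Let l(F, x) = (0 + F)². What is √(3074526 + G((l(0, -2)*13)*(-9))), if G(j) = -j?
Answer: 3*√341614 ≈ 1753.4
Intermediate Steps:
l(F, x) = F²
√(3074526 + G((l(0, -2)*13)*(-9))) = √(3074526 - 0²*13*(-9)) = √(3074526 - 0*13*(-9)) = √(3074526 - 0*(-9)) = √(3074526 - 1*0) = √(3074526 + 0) = √3074526 = 3*√341614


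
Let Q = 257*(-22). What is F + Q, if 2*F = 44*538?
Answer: 6182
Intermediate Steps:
F = 11836 (F = (44*538)/2 = (½)*23672 = 11836)
Q = -5654
F + Q = 11836 - 5654 = 6182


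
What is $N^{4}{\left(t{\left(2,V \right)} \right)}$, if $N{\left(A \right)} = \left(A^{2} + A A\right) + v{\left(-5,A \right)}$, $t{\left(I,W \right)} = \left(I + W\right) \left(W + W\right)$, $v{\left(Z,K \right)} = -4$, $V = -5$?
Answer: $10404598579456$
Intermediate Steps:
$t{\left(I,W \right)} = 2 W \left(I + W\right)$ ($t{\left(I,W \right)} = \left(I + W\right) 2 W = 2 W \left(I + W\right)$)
$N{\left(A \right)} = -4 + 2 A^{2}$ ($N{\left(A \right)} = \left(A^{2} + A A\right) - 4 = \left(A^{2} + A^{2}\right) - 4 = 2 A^{2} - 4 = -4 + 2 A^{2}$)
$N^{4}{\left(t{\left(2,V \right)} \right)} = \left(-4 + 2 \left(2 \left(-5\right) \left(2 - 5\right)\right)^{2}\right)^{4} = \left(-4 + 2 \left(2 \left(-5\right) \left(-3\right)\right)^{2}\right)^{4} = \left(-4 + 2 \cdot 30^{2}\right)^{4} = \left(-4 + 2 \cdot 900\right)^{4} = \left(-4 + 1800\right)^{4} = 1796^{4} = 10404598579456$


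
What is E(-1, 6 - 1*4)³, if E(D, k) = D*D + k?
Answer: 27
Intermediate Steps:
E(D, k) = k + D² (E(D, k) = D² + k = k + D²)
E(-1, 6 - 1*4)³ = ((6 - 1*4) + (-1)²)³ = ((6 - 4) + 1)³ = (2 + 1)³ = 3³ = 27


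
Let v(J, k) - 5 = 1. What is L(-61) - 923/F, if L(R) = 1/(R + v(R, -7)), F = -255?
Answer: 10102/2805 ≈ 3.6014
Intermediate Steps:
v(J, k) = 6 (v(J, k) = 5 + 1 = 6)
L(R) = 1/(6 + R) (L(R) = 1/(R + 6) = 1/(6 + R))
L(-61) - 923/F = 1/(6 - 61) - 923/(-255) = 1/(-55) - 923*(-1)/255 = -1/55 - 1*(-923/255) = -1/55 + 923/255 = 10102/2805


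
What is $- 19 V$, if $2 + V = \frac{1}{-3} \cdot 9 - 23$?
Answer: $532$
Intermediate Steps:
$V = -28$ ($V = -2 - \left(23 - \frac{1}{-3} \cdot 9\right) = -2 - 26 = -28$)
$- 19 V = \left(-19\right) \left(-28\right) = 532$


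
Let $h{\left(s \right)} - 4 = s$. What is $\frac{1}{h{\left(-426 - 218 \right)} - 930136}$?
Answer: $- \frac{1}{930776} \approx -1.0744 \cdot 10^{-6}$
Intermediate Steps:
$h{\left(s \right)} = 4 + s$
$\frac{1}{h{\left(-426 - 218 \right)} - 930136} = \frac{1}{\left(4 - 644\right) - 930136} = \frac{1}{-640 - 930136} = \frac{1}{-930776} = - \frac{1}{930776}$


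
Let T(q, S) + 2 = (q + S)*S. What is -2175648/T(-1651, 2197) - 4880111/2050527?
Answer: -1289401364707/307466271015 ≈ -4.1936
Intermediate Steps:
T(q, S) = -2 + S*(S + q) (T(q, S) = -2 + (q + S)*S = -2 + (S + q)*S = -2 + S*(S + q))
-2175648/T(-1651, 2197) - 4880111/2050527 = -2175648/(-2 + 2197² + 2197*(-1651)) - 4880111/2050527 = -2175648/(-2 + 4826809 - 3627247) - 4880111*1/2050527 = -2175648/1199560 - 4880111/2050527 = -2175648*1/1199560 - 4880111/2050527 = -271956/149945 - 4880111/2050527 = -1289401364707/307466271015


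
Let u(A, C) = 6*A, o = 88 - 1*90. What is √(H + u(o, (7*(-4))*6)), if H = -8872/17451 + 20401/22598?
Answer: I*√200542456426275082/131452566 ≈ 3.4067*I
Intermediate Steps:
o = -2 (o = 88 - 90 = -2)
H = 155528395/394357698 (H = -8872*1/17451 + 20401*(1/22598) = -8872/17451 + 20401/22598 = 155528395/394357698 ≈ 0.39438)
√(H + u(o, (7*(-4))*6)) = √(155528395/394357698 + 6*(-2)) = √(155528395/394357698 - 12) = √(-4576763981/394357698) = I*√200542456426275082/131452566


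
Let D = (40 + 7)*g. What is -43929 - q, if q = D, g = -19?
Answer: -43036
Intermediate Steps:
D = -893 (D = (40 + 7)*(-19) = 47*(-19) = -893)
q = -893
-43929 - q = -43929 - 1*(-893) = -43929 + 893 = -43036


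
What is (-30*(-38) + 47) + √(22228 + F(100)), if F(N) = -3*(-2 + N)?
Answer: 1187 + √21934 ≈ 1335.1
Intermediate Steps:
F(N) = 6 - 3*N
(-30*(-38) + 47) + √(22228 + F(100)) = (-30*(-38) + 47) + √(22228 + (6 - 3*100)) = (1140 + 47) + √(22228 + (6 - 300)) = 1187 + √(22228 - 294) = 1187 + √21934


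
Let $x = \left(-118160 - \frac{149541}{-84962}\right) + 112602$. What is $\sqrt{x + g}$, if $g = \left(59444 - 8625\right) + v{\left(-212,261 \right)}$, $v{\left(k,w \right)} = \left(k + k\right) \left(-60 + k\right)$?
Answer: $\frac{\sqrt{1159231057252958}}{84962} \approx 400.74$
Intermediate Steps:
$v{\left(k,w \right)} = 2 k \left(-60 + k\right)$
$g = 166147$ ($g = \left(59444 - 8625\right) + 2 \left(-212\right) \left(-60 - 212\right) = 50819 + 2 \left(-212\right) \left(-272\right) = 50819 + 115328 = 166147$)
$x = - \frac{472069255}{84962}$ ($x = \left(-118160 - - \frac{149541}{84962}\right) + 112602 = \left(-118160 + \frac{149541}{84962}\right) + 112602 = - \frac{10038960379}{84962} + 112602 = - \frac{472069255}{84962} \approx -5556.2$)
$\sqrt{x + g} = \sqrt{- \frac{472069255}{84962} + 166147} = \sqrt{\frac{13644112159}{84962}} = \frac{\sqrt{1159231057252958}}{84962}$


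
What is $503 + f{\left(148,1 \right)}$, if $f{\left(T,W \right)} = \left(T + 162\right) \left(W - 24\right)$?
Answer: $-6627$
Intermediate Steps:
$f{\left(T,W \right)} = \left(-24 + W\right) \left(162 + T\right)$ ($f{\left(T,W \right)} = \left(162 + T\right) \left(-24 + W\right) = \left(-24 + W\right) \left(162 + T\right)$)
$503 + f{\left(148,1 \right)} = 503 + \left(-3888 - 3552 + 162 \cdot 1 + 148 \cdot 1\right) = 503 + \left(-3888 - 3552 + 162 + 148\right) = 503 - 7130 = -6627$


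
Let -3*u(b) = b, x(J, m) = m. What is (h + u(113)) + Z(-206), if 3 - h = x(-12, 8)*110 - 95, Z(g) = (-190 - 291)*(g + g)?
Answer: 592057/3 ≈ 1.9735e+5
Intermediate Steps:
u(b) = -b/3
Z(g) = -962*g
h = -782 (h = 3 - (8*110 - 95) = 3 - (880 - 95) = 3 - 1*785 = 3 - 785 = -782)
(h + u(113)) + Z(-206) = (-782 - ⅓*113) - 962*(-206) = (-782 - 113/3) + 198172 = -2459/3 + 198172 = 592057/3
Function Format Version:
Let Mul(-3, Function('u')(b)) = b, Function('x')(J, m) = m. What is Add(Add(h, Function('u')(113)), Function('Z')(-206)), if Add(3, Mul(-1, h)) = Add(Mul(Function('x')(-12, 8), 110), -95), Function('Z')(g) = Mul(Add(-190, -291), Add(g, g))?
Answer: Rational(592057, 3) ≈ 1.9735e+5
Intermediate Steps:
Function('u')(b) = Mul(Rational(-1, 3), b)
Function('Z')(g) = Mul(-962, g) (Function('Z')(g) = Mul(-481, Mul(2, g)) = Mul(-962, g))
h = -782 (h = Add(3, Mul(-1, Add(Mul(8, 110), -95))) = Add(3, Mul(-1, Add(880, -95))) = Add(3, Mul(-1, 785)) = Add(3, -785) = -782)
Add(Add(h, Function('u')(113)), Function('Z')(-206)) = Add(Add(-782, Mul(Rational(-1, 3), 113)), Mul(-962, -206)) = Add(Add(-782, Rational(-113, 3)), 198172) = Add(Rational(-2459, 3), 198172) = Rational(592057, 3)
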